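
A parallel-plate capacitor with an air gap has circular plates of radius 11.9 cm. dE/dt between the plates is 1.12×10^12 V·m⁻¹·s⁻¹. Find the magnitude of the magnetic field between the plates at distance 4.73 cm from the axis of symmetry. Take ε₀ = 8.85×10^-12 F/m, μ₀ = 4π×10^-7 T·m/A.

2.95×10^-7 T

Through the whole plate area (πR² = 0.04449 m²), I_d = ε₀ πR² dE/dt = 0.4410 A.
For r < R the Ampère–Maxwell law gives B(2πr) = μ₀ I_d (r²/R²), so B = μ₀ I_d r/(2πR²) = (4π×10^-7)(0.4410)(0.0473)/(2π·0.119²) = 2.95×10^-7 T.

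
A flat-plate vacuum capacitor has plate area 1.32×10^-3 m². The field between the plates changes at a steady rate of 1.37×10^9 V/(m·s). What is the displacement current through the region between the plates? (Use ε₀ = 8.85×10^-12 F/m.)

1.60×10^-5 A

With a uniform field, Φ_E = EA, so I_d = ε₀ A dE/dt = 1.60×10^-5 A.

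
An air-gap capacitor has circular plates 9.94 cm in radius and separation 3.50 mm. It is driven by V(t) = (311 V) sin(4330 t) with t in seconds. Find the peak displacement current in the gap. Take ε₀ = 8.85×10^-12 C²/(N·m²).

1.06×10^-4 A

The displacement current equals the conduction current C dV/dt, which peaks at C V₀ ω.
With C = ε₀A/d = (8.85×10^-12)(0.03104)/(3.50×10^-3) = 7.849×10^-11 F and ω = 4330 rad/s, I_d,max = (7.849×10^-11)(311)(4330) = 1.06×10^-4 A.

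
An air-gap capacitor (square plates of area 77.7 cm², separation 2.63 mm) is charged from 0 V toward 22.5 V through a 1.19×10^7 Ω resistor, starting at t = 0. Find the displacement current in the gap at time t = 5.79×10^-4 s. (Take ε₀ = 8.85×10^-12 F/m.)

With C = ε₀A/d = (8.85×10^-12)(7.77×10^-3)/(2.63×10^-3) = 2.615×10^-11 F, the time constant is τ = RC = 3.112×10^-4 s, so t/τ = 1.861 and e^(−t/τ) = 0.1555.
I_d = I_cond = (V₀/R) e^(−t/τ) = (1.891×10^-6)(0.1555) = 2.94×10^-7 A.

2.94×10^-7 A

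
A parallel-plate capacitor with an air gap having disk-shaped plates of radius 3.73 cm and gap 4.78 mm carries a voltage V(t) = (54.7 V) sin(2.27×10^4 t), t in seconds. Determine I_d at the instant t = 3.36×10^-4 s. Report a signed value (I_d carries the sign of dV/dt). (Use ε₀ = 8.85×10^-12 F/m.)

2.26×10^-6 A

dV/dt = (54.7)(2.27×10^4)·cos(7.6272) = 2.792×10^5 V/s.
I_d = C dV/dt with C = ε₀A/d = (8.85×10^-12)(4.371×10^-3)/(4.78×10^-3) = 8.093×10^-12 F, so I_d = (8.093×10^-12)(2.792×10^5) = 2.26×10^-6 A.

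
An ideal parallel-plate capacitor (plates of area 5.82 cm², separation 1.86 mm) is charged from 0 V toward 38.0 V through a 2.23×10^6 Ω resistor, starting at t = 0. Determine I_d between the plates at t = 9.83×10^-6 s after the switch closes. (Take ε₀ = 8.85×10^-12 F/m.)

3.47×10^-6 A

C = ε₀A/d = (8.85×10^-12)(5.82×10^-4)/(1.86×10^-3) = 2.769×10^-12 F and τ = RC = 6.175×10^-6 s. I_d in the gap equals the RC charging current.
I_d(t) = (V₀/R) e^(−t/τ) = 1.704×10^-5 · e^(−1.592) = 3.47×10^-6 A.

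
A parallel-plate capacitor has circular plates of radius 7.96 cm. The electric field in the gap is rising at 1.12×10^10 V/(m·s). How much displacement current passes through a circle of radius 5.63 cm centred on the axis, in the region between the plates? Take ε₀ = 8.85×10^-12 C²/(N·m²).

I_d = ε₀ dΦ_E/dt = ε₀ πR² (dE/dt) = (8.85×10^-12)(0.01991)(1.12×10^10) = 1.973×10^-3 A through the full plate area.
The field is uniform, so I_d,enc = I_d (r/R)² = (1.973×10^-3)(5.63/7.96)² = 9.87×10^-4 A.

9.87×10^-4 A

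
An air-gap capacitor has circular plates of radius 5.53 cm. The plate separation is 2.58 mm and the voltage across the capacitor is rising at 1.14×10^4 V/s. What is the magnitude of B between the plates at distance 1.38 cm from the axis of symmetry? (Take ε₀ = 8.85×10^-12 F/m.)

3.39×10^-13 T

dE/dt = (dV/dt)/d = 4.419×10^6 V/(m·s); I_d = ε₀(πR²)(dE/dt) = (8.85×10^-12)(9.607×10^-3)(4.419×10^6) = 3.757×10^-7 A.
An Ampèrian loop of radius r encloses a fraction (r/R)² of I_d. Then B·2πr = μ₀ I_d (r/R)², giving B = μ₀ I_d r/(2πR²) = 3.39×10^-13 T.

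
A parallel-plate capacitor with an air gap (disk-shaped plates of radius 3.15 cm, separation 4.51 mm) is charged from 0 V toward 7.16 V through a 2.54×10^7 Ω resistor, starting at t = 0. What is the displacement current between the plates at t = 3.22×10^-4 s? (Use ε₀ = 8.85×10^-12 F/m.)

C = ε₀A/d = (8.85×10^-12)(3.117×10^-3)/(4.51×10^-3) = 6.117×10^-12 F, so τ = RC = 1.554×10^-4 s.
The conduction current is I(t) = (V₀/R) e^(−t/τ), and the displacement current between the plates equals it.
t/τ = 2.072; I_d = (7.16/2.54×10^7) · e^(−2.072) = (2.819×10^-7)(0.1259) = 3.55×10^-8 A.

3.55×10^-8 A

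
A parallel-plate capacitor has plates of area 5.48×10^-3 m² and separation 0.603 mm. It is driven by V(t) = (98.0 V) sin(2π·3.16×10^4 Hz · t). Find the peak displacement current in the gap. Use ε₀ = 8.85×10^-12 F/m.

1.56×10^-3 A

The displacement current equals the conduction current C dV/dt, which peaks at C V₀ ω.
With C = ε₀A/d = (8.85×10^-12)(5.48×10^-3)/(6.03×10^-4) = 8.043×10^-11 F and ω = 2πf = 1.985×10^5 rad/s, I_d,max = (8.043×10^-11)(98.0)(1.985×10^5) = 1.56×10^-3 A.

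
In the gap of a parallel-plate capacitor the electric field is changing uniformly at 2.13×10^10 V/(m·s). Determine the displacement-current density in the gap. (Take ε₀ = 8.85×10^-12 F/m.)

The displacement-current density is ε₀ ∂E/∂t = (8.85×10^-12)(2.13×10^10) = 0.189 A/m².

0.189 A/m²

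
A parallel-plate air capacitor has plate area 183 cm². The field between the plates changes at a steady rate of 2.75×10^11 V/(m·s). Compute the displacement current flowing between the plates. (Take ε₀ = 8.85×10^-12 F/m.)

I_d = ε₀ A (dE/dt) = (8.85×10^-12)(0.0183 m²)(2.75×10^11) = 0.0445 A.

0.0445 A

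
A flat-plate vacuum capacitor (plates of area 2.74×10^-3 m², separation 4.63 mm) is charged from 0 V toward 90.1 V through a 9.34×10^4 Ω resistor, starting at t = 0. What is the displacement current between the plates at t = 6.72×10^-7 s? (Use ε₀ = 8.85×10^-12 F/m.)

C = ε₀A/d = (8.85×10^-12)(2.74×10^-3)/(4.63×10^-3) = 5.237×10^-12 F and τ = RC = 4.891×10^-7 s. I_d in the gap equals the RC charging current.
I_d(t) = (V₀/R) e^(−t/τ) = 9.647×10^-4 · e^(−1.374) = 2.44×10^-4 A.

2.44×10^-4 A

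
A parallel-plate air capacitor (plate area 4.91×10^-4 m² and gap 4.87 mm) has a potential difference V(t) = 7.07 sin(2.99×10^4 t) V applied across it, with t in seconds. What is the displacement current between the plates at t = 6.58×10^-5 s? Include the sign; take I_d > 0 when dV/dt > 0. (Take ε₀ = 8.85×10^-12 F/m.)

C = ε₀A/d = (8.85×10^-12)(4.91×10^-4)/(4.87×10^-3) = 8.923×10^-13 F. dV/dt = V₀ω·cos(ωt); at ωt = 1.96742 rad this factor is -0.3863.
I_d = C dV/dt = (8.923×10^-13)(7.07)(2.99×10^4)(-0.3863) = -7.29×10^-8 A.

-7.29×10^-8 A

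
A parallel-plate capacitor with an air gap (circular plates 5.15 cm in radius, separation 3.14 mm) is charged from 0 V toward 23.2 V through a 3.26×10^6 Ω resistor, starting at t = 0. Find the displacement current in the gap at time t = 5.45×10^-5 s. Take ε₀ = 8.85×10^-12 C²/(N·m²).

C = ε₀A/d = (8.85×10^-12)(8.332×10^-3)/(3.14×10^-3) = 2.348×10^-11 F, so τ = RC = 7.654×10^-5 s.
The conduction current is I(t) = (V₀/R) e^(−t/τ), and the displacement current between the plates equals it.
t/τ = 0.7120; I_d = (23.2/3.26×10^6) · e^(−0.7120) = (7.117×10^-6)(0.4907) = 3.49×10^-6 A.

3.49×10^-6 A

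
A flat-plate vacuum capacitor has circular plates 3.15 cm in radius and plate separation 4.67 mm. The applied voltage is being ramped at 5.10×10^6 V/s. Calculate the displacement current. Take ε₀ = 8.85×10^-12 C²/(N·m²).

3.01×10^-5 A

The field between the plates is E = V/d, so dE/dt = (5.10×10^6)/(4.67×10^-3 m) = 1.092×10^9 V/(m·s).
I_d = ε₀ A (dE/dt) = (8.85×10^-12)(3.117×10^-3)(1.092×10^9) = 3.01×10^-5 A.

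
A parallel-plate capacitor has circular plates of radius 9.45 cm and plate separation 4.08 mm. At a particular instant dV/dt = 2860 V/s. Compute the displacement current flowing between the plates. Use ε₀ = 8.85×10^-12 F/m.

1.74×10^-7 A

C = ε₀A/d = (8.85×10^-12)(0.02806)/(4.08×10^-3) = 6.087×10^-11 F.
I_d = C dV/dt = (6.087×10^-11)(2860) = 1.74×10^-7 A.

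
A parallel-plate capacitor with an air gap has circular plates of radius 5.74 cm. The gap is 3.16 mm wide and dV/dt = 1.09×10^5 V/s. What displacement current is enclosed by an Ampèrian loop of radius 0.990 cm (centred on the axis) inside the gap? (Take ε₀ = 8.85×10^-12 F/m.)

dE/dt = (dV/dt)/d = 3.449×10^7 V/(m·s); I_d = ε₀(πR²)(dE/dt) = (8.85×10^-12)(0.01035)(3.449×10^7) = 3.159×10^-6 A.
Since J_d is uniform, the enclosed fraction is (r/R)² = 0.02975, giving I_d,enc = 9.40×10^-8 A.

9.40×10^-8 A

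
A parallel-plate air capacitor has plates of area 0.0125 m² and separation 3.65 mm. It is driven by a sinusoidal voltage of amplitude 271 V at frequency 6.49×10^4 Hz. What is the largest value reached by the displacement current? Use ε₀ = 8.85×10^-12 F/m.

The displacement current equals the conduction current C dV/dt, which peaks at C V₀ ω.
With C = ε₀A/d = (8.85×10^-12)(0.0125)/(3.65×10^-3) = 3.031×10^-11 F and ω = 2πf = 4.078×10^5 rad/s, I_d,max = (3.031×10^-11)(271)(4.078×10^5) = 3.35×10^-3 A.

3.35×10^-3 A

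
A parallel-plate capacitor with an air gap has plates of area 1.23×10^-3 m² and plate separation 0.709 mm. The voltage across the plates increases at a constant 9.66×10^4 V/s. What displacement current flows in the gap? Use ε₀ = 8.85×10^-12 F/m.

The displacement current equals the charging current C dV/dt. With C = ε₀A/d = (8.85×10^-12)(1.23×10^-3)/(7.09×10^-4) = 1.535×10^-11 F, I_d = (1.535×10^-11)(9.66×10^4) = 1.48×10^-6 A.

1.48×10^-6 A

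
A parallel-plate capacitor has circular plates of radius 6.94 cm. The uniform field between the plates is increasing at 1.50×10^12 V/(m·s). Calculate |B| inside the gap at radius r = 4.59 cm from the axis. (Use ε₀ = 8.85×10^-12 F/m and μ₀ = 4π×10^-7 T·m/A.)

I_d = ε₀ dΦ_E/dt = ε₀ πR² (dE/dt) = (8.85×10^-12)(0.01513)(1.50×10^12) = 0.2009 A through the full plate area.
For r < R the Ampère–Maxwell law gives B(2πr) = μ₀ I_d (r²/R²), so B = μ₀ I_d r/(2πR²) = (4π×10^-7)(0.2009)(0.0459)/(2π·0.0694²) = 3.83×10^-7 T.

3.83×10^-7 T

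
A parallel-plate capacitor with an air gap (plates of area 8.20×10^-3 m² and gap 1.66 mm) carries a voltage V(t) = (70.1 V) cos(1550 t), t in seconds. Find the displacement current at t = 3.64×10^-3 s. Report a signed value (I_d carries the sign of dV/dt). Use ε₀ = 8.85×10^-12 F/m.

2.84×10^-6 A

dV/dt = (70.1)(1550)·−sin(5.642) = 6.499×10^4 V/s.
I_d = C dV/dt with C = ε₀A/d = (8.85×10^-12)(8.20×10^-3)/(1.66×10^-3) = 4.372×10^-11 F, so I_d = (4.372×10^-11)(6.499×10^4) = 2.84×10^-6 A.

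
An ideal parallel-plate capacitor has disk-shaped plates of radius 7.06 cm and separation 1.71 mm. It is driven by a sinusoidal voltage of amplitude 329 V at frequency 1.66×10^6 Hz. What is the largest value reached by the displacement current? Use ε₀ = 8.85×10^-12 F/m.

C = ε₀A/d = (8.85×10^-12)(0.01566)/(1.71×10^-3) = 8.105×10^-11 F; ω = 2πf = 1.043×10^7 rad/s.
I_d = C dV/dt, so |I_d|_max = C V₀ ω = (8.105×10^-11)(329)(1.043×10^7) = 0.278 A.

0.278 A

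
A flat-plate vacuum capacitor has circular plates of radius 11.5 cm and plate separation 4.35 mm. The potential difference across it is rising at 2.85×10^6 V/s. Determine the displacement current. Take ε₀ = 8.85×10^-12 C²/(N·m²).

2.41×10^-4 A

The field between the plates is E = V/d, so dE/dt = (2.85×10^6)/(4.35×10^-3 m) = 6.552×10^8 V/(m·s).
I_d = ε₀ A (dE/dt) = (8.85×10^-12)(0.04155)(6.552×10^8) = 2.41×10^-4 A.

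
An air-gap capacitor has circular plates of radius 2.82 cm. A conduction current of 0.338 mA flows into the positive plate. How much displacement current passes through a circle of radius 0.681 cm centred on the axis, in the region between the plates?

1.97×10^-5 A

By continuity the displacement current in the gap matches the conduction current: I_d = 3.38×10^-4 A.
Since J_d is uniform, the enclosed fraction is (r/R)² = 0.05832, giving I_d,enc = 1.97×10^-5 A.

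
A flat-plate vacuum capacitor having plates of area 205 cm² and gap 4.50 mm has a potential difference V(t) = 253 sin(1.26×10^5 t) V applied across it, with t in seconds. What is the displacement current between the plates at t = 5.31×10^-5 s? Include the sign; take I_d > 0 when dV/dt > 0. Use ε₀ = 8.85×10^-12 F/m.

1.18×10^-3 A

dE/dt = (V₀ω/d)·cos(ωt) with ωt = 6.6906 rad: (253)(1.26×10^5)(0.9181)/(4.50×10^-3) = 6.504×10^9 V/(m·s).
I_d = ε₀ A dE/dt = (8.85×10^-12)(0.0205)(6.504×10^9) = 1.18×10^-3 A.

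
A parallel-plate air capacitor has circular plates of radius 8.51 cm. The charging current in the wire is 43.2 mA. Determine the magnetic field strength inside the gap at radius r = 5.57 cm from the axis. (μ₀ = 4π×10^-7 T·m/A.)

By continuity the displacement current in the gap matches the conduction current: I_d = 0.0432 A.
An Ampèrian loop of radius r encloses a fraction (r/R)² of I_d. Then B·2πr = μ₀ I_d (r/R)², giving B = μ₀ I_d r/(2πR²) = 6.65×10^-8 T.

6.65×10^-8 T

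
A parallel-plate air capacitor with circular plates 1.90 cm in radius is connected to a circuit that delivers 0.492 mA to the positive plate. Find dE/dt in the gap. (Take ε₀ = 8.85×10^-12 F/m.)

4.90×10^10 V/(m·s)

Charge continuity gives I_d = I = 4.92×10^-4 A between the plates.
Then dE/dt = I_d/(ε₀A) = 4.90×10^10 V/(m·s).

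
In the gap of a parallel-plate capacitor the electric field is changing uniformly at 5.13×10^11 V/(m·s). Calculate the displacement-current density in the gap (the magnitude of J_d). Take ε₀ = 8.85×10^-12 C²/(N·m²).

4.54 A/m²

The displacement-current density is ε₀ ∂E/∂t = (8.85×10^-12)(5.13×10^11) = 4.54 A/m².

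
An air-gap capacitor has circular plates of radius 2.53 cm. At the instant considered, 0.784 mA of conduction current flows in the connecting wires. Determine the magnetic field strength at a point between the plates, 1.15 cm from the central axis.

2.82×10^-9 T

Between the plates the displacement current equals the wire current: I_d = 0.784 mA = 7.84×10^-4 A.
An Ampèrian loop of radius r encloses a fraction (r/R)² of I_d. Then B·2πr = μ₀ I_d (r/R)², giving B = μ₀ I_d r/(2πR²) = 2.82×10^-9 T.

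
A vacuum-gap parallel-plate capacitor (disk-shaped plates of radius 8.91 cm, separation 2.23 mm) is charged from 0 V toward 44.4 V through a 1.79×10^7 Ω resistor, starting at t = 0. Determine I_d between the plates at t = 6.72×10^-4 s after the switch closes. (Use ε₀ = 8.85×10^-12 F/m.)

1.70×10^-6 A

C = ε₀A/d = (8.85×10^-12)(0.02494)/(2.23×10^-3) = 9.898×10^-11 F and τ = RC = 1.772×10^-3 s. I_d in the gap equals the RC charging current.
I_d(t) = (V₀/R) e^(−t/τ) = 2.480×10^-6 · e^(−0.3792) = 1.70×10^-6 A.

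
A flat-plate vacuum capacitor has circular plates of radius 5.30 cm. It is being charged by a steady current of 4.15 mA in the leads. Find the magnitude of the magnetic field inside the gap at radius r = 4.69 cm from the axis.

1.39×10^-8 T

Between the plates the displacement current equals the wire current: I_d = 4.15 mA = 4.15×10^-3 A.
∮B·dl = μ₀ I_d,enc with I_d,enc = I_d r²/R² = 3.250×10^-3 A; so B = μ₀ I_d,enc/(2πr) = 1.39×10^-8 T.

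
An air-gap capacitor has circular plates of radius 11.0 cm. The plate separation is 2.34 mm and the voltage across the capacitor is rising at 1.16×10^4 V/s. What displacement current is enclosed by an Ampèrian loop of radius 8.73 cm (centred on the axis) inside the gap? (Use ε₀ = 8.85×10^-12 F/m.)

1.05×10^-6 A

I_d = C dV/dt with C = ε₀πR²/d = 1.438×10^-10 F, so I_d = (1.438×10^-10)(1.16×10^4) = 1.668×10^-6 A.
The field is uniform, so I_d,enc = I_d (r/R)² = (1.668×10^-6)(8.73/11.0)² = 1.05×10^-6 A.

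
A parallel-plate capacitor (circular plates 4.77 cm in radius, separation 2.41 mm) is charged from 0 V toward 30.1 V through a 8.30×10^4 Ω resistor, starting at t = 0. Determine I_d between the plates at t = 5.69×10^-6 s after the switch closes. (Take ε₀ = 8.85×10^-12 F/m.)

2.66×10^-5 A

With C = ε₀A/d = (8.85×10^-12)(7.148×10^-3)/(2.41×10^-3) = 2.625×10^-11 F, the time constant is τ = RC = 2.179×10^-6 s, so t/τ = 2.611 and e^(−t/τ) = 0.07346.
I_d = I_cond = (V₀/R) e^(−t/τ) = (3.627×10^-4)(0.07346) = 2.66×10^-5 A.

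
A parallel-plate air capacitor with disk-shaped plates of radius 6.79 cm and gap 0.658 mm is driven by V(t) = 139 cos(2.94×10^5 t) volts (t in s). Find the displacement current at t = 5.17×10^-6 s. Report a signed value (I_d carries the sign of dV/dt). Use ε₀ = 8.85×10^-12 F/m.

-7.95×10^-3 A

C = ε₀A/d = (8.85×10^-12)(0.01448)/(6.58×10^-4) = 1.948×10^-10 F. dV/dt = V₀ω·−sin(ωt); at ωt = 1.51998 rad this factor is -0.9987.
I_d = C dV/dt = (1.948×10^-10)(139)(2.94×10^5)(-0.9987) = -7.95×10^-3 A.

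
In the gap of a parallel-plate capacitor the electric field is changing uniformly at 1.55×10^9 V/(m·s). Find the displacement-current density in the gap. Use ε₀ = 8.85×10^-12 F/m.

0.0137 A/m²

J_d = ε₀ ∂E/∂t, so J_d = 0.0137 A/m².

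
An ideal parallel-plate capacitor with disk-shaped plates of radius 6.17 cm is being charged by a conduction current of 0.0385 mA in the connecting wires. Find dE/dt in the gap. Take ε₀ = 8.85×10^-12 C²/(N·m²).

3.64×10^8 V/(m·s)

By continuity, I_d in the gap equals the 0.0385 mA flowing in the wire.
Inverting I_d = ε₀ A dE/dt gives dE/dt = 3.85×10^-5 / (8.85×10^-12 · 0.01196) = 3.64×10^8 V/(m·s).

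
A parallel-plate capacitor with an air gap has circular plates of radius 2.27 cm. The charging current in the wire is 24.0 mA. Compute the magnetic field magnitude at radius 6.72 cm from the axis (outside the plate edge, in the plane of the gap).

7.14×10^-8 T

No conduction current crosses the gap, so I_d there equals the 0.0240 A in the leads.
For r ≥ R the full I_d is enclosed: B = μ₀ I_d/(2πr) = (4π×10^-7)(0.0240)/(2π·0.0672) = 7.14×10^-8 T.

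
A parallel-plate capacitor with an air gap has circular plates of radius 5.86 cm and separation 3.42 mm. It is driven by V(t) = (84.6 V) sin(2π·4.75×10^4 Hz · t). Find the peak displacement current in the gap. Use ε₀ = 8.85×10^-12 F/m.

7.05×10^-4 A

The displacement current equals the conduction current C dV/dt, which peaks at C V₀ ω.
With C = ε₀A/d = (8.85×10^-12)(0.01079)/(3.42×10^-3) = 2.792×10^-11 F and ω = 2πf = 2.985×10^5 rad/s, I_d,max = (2.792×10^-11)(84.6)(2.985×10^5) = 7.05×10^-4 A.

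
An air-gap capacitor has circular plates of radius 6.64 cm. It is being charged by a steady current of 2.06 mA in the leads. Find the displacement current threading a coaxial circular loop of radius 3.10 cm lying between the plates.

Between the plates the displacement current equals the wire current: I_d = 2.06 mA = 2.06×10^-3 A.
The field is uniform, so I_d,enc = I_d (r/R)² = (2.06×10^-3)(3.10/6.64)² = 4.49×10^-4 A.

4.49×10^-4 A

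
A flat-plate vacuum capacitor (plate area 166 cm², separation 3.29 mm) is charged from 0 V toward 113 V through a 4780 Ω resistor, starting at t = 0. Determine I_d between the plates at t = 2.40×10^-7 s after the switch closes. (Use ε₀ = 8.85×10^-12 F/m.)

7.68×10^-3 A

C = ε₀A/d = (8.85×10^-12)(0.0166)/(3.29×10^-3) = 4.465×10^-11 F, so τ = RC = 2.134×10^-7 s.
The conduction current is I(t) = (V₀/R) e^(−t/τ), and the displacement current between the plates equals it.
t/τ = 1.125; I_d = (113/4780) · e^(−1.125) = (0.02364)(0.3247) = 7.68×10^-3 A.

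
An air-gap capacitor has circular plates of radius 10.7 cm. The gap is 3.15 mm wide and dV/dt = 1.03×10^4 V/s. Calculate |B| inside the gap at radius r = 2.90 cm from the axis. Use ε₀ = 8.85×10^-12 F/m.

5.27×10^-13 T

I_d = C dV/dt with C = ε₀πR²/d = 1.011×10^-10 F, so I_d = (1.011×10^-10)(1.03×10^4) = 1.041×10^-6 A.
∮B·dl = μ₀ I_d,enc with I_d,enc = I_d r²/R² = 7.647×10^-8 A; so B = μ₀ I_d,enc/(2πr) = 5.27×10^-13 T.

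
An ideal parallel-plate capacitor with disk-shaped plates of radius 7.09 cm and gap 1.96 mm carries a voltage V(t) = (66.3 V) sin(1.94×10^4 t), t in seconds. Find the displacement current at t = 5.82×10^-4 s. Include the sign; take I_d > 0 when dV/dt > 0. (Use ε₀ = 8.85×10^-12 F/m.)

2.67×10^-5 A

dV/dt = (66.3)(1.94×10^4)·cos(11.2908) = 3.742×10^5 V/s.
I_d = C dV/dt with C = ε₀A/d = (8.85×10^-12)(0.01579)/(1.96×10^-3) = 7.130×10^-11 F, so I_d = (7.130×10^-11)(3.742×10^5) = 2.67×10^-5 A.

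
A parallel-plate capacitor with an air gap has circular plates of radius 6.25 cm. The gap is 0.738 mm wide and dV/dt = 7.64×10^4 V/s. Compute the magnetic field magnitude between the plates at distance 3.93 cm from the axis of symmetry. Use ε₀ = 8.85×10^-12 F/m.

2.26×10^-11 T

With E = V/d, dE/dt = 1.035×10^8 V/(m·s) and πR² = 0.01227 m², giving I_d = ε₀ πR² dE/dt = 1.124×10^-5 A.
For r < R the Ampère–Maxwell law gives B(2πr) = μ₀ I_d (r²/R²), so B = μ₀ I_d r/(2πR²) = (4π×10^-7)(1.124×10^-5)(0.0393)/(2π·0.0625²) = 2.26×10^-11 T.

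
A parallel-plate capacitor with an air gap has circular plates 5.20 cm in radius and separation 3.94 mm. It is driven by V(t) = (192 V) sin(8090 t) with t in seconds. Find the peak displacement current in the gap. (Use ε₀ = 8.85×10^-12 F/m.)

2.96×10^-5 A

(dE/dt)_max = V₀ω/d = 3.942×10^8 V/(m·s); ω = 8090 rad/s.
I_d,max = ε₀ A (dE/dt)_max = (8.85×10^-12)(8.495×10^-3)(3.942×10^8) = 2.96×10^-5 A.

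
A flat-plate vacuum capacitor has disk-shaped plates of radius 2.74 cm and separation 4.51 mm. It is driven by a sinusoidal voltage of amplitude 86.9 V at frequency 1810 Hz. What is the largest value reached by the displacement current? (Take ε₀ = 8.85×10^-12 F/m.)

(dE/dt)_max = V₀ω/d = 2.191×10^8 V/(m·s); ω = 2πf = 1.137×10^4 rad/s.
I_d,max = ε₀ A (dE/dt)_max = (8.85×10^-12)(2.359×10^-3)(2.191×10^8) = 4.57×10^-6 A.

4.57×10^-6 A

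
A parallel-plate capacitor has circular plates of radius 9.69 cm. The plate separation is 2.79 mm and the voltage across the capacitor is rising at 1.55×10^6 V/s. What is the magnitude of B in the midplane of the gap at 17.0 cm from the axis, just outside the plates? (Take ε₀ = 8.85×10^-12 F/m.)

With E = V/d, dE/dt = 5.556×10^8 V/(m·s) and πR² = 0.02950 m², giving I_d = ε₀ πR² dE/dt = 1.451×10^-4 A.
With r > R the enclosed displacement current is the full I_d; B = μ₀ I_d / (2πr) = 1.71×10^-10 T.

1.71×10^-10 T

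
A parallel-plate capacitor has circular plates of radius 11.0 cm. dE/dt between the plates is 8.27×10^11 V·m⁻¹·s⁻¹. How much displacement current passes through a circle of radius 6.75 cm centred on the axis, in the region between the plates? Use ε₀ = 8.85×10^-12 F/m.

Total displacement current: I_d = ε₀(πR²)(dE/dt) = (8.85×10^-12)(0.03801)(8.27×10^11) = 0.2782 A.
Through an area πr² the displacement current is I_d·(πr²/πR²) = I_d (r/R)² = 0.105 A.

0.105 A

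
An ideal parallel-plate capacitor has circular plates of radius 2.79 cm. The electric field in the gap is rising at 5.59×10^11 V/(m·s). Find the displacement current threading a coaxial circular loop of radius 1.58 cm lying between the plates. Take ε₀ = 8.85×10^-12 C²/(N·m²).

3.88×10^-3 A

I_d = ε₀ dΦ_E/dt = ε₀ πR² (dE/dt) = (8.85×10^-12)(2.445×10^-3)(5.59×10^11) = 0.01210 A through the full plate area.
Through an area πr² the displacement current is I_d·(πr²/πR²) = I_d (r/R)² = 3.88×10^-3 A.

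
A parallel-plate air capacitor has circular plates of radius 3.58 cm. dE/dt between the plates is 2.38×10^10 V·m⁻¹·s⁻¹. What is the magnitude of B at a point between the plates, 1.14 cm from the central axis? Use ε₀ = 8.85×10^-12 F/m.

I_d = ε₀ dΦ_E/dt = ε₀ πR² (dE/dt) = (8.85×10^-12)(4.026×10^-3)(2.38×10^10) = 8.480×10^-4 A through the full plate area.
An Ampèrian loop of radius r encloses a fraction (r/R)² of I_d. Then B·2πr = μ₀ I_d (r/R)², giving B = μ₀ I_d r/(2πR²) = 1.51×10^-9 T.

1.51×10^-9 T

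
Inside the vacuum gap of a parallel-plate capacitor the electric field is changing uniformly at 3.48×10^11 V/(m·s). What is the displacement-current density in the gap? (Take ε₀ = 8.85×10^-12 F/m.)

The displacement-current density is ε₀ ∂E/∂t = (8.85×10^-12)(3.48×10^11) = 3.08 A/m².

3.08 A/m²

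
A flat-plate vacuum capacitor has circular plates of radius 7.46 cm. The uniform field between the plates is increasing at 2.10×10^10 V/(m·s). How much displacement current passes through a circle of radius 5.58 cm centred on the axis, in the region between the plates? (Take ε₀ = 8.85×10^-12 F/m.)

1.82×10^-3 A

Through the whole plate area (πR² = 0.01748 m²), I_d = ε₀ πR² dE/dt = 3.249×10^-3 A.
Through an area πr² the displacement current is I_d·(πr²/πR²) = I_d (r/R)² = 1.82×10^-3 A.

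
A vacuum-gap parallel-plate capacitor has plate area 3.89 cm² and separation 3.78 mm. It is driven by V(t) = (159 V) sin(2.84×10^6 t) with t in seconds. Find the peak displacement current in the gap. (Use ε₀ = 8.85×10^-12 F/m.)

4.11×10^-4 A

C = ε₀A/d = (8.85×10^-12)(3.89×10^-4)/(3.78×10^-3) = 9.108×10^-13 F; ω = 2.84×10^6 rad/s.
I_d = C dV/dt, so |I_d|_max = C V₀ ω = (9.108×10^-13)(159)(2.84×10^6) = 4.11×10^-4 A.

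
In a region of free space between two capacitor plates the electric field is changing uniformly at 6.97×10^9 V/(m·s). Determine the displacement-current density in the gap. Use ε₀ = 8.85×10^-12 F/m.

0.0617 A/m²

J_d = ε₀ dE/dt = (8.85×10^-12)(6.97×10^9) = 0.0617 A/m².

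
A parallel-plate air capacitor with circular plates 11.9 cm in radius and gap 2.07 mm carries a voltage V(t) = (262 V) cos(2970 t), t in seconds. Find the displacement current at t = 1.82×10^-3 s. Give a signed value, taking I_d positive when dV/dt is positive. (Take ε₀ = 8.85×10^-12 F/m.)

dE/dt = (V₀ω/d)·−sin(ωt) with ωt = 5.4054 rad: (262)(2970)(0.7693)/(2.07×10^-3) = 2.892×10^8 V/(m·s).
I_d = ε₀ A dE/dt = (8.85×10^-12)(0.04449)(2.892×10^8) = 1.14×10^-4 A.

1.14×10^-4 A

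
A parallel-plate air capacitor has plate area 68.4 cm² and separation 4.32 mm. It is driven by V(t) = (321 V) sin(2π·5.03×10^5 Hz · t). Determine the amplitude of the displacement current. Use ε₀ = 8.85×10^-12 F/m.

0.0142 A

C = ε₀A/d = (8.85×10^-12)(6.84×10^-3)/(4.32×10^-3) = 1.401×10^-11 F; ω = 2πf = 3.160×10^6 rad/s.
I_d = C dV/dt, so |I_d|_max = C V₀ ω = (1.401×10^-11)(321)(3.160×10^6) = 0.0142 A.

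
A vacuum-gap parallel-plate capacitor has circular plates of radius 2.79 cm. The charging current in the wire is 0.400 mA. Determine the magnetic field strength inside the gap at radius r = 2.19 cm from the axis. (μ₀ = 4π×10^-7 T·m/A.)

2.25×10^-9 T

By continuity the displacement current in the gap matches the conduction current: I_d = 4.00×10^-4 A.
An Ampèrian loop of radius r encloses a fraction (r/R)² of I_d. Then B·2πr = μ₀ I_d (r/R)², giving B = μ₀ I_d r/(2πR²) = 2.25×10^-9 T.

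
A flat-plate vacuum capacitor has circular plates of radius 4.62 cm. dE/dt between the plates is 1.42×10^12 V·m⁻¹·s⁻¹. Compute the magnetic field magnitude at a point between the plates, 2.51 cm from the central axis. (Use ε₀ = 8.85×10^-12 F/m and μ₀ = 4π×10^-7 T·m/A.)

Through the whole plate area (πR² = 6.706×10^-3 m²), I_d = ε₀ πR² dE/dt = 0.08427 A.
An Ampèrian loop of radius r encloses a fraction (r/R)² of I_d. Then B·2πr = μ₀ I_d (r/R)², giving B = μ₀ I_d r/(2πR²) = 1.98×10^-7 T.

1.98×10^-7 T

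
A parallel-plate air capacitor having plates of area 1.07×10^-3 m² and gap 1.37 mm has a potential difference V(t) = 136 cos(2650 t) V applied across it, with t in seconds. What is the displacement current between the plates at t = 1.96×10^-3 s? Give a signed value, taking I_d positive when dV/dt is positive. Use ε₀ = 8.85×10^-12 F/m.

2.21×10^-6 A

C = ε₀A/d = (8.85×10^-12)(1.07×10^-3)/(1.37×10^-3) = 6.912×10^-12 F. dV/dt = V₀ω·−sin(ωt); at ωt = 5.194 rad this factor is 0.8862.
I_d = C dV/dt = (6.912×10^-12)(136)(2650)(0.8862) = 2.21×10^-6 A.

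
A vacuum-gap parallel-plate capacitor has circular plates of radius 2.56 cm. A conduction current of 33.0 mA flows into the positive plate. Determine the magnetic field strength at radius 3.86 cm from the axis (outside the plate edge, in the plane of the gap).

By continuity the displacement current in the gap matches the conduction current: I_d = 0.0330 A.
With r > R the enclosed displacement current is the full I_d; B = μ₀ I_d / (2πr) = 1.71×10^-7 T.

1.71×10^-7 T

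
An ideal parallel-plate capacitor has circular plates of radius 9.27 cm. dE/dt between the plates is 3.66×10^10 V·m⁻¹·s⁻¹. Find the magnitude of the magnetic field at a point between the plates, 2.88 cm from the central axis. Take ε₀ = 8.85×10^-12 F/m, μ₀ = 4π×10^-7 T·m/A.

5.86×10^-9 T

Total displacement current: I_d = ε₀(πR²)(dE/dt) = (8.85×10^-12)(0.02700)(3.66×10^10) = 8.746×10^-3 A.
For r < R the Ampère–Maxwell law gives B(2πr) = μ₀ I_d (r²/R²), so B = μ₀ I_d r/(2πR²) = (4π×10^-7)(8.746×10^-3)(0.0288)/(2π·0.0927²) = 5.86×10^-9 T.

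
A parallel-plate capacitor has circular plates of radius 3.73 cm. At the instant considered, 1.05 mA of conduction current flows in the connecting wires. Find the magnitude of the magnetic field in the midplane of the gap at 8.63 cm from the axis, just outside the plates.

No conduction current crosses the gap, so I_d there equals the 1.05×10^-3 A in the leads.
With r > R the enclosed displacement current is the full I_d; B = μ₀ I_d / (2πr) = 2.43×10^-9 T.

2.43×10^-9 T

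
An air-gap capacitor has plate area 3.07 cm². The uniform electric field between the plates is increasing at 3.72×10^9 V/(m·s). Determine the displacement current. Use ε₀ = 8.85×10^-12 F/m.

With a uniform field, Φ_E = EA, so I_d = ε₀ A dE/dt = 1.01×10^-5 A.

1.01×10^-5 A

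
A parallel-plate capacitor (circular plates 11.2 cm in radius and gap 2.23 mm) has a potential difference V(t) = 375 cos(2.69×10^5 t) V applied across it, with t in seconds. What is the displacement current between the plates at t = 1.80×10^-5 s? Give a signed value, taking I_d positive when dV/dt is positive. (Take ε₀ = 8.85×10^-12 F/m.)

0.0156 A

dV/dt = (375)(2.69×10^5)·−sin(4.842) = 1.000×10^8 V/s.
I_d = C dV/dt with C = ε₀A/d = (8.85×10^-12)(0.03941)/(2.23×10^-3) = 1.564×10^-10 F, so I_d = (1.564×10^-10)(1.000×10^8) = 0.0156 A.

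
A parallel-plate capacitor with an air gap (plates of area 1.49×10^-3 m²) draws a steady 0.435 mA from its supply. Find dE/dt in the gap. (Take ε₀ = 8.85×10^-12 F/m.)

3.30×10^10 V/(m·s)

Charge continuity gives I_d = I = 4.35×10^-4 A between the plates.
Then dE/dt = I_d/(ε₀A) = 3.30×10^10 V/(m·s).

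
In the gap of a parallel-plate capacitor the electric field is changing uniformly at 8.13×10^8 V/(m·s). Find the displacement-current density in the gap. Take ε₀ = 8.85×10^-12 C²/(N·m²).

7.20×10^-3 A/m²

J_d = ε₀ dE/dt = (8.85×10^-12)(8.13×10^8) = 7.20×10^-3 A/m².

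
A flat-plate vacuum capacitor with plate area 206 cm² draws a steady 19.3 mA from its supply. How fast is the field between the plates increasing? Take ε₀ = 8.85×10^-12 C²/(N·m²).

By continuity, I_d in the gap equals the 19.3 mA flowing in the wire.
Inverting I_d = ε₀ A dE/dt gives dE/dt = 0.0193 / (8.85×10^-12 · 0.0206) = 1.06×10^11 V/(m·s).

1.06×10^11 V/(m·s)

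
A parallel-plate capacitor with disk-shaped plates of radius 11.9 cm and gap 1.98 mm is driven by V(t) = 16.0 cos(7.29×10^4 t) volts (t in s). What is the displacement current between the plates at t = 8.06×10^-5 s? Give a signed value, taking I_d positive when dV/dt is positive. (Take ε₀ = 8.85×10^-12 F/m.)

9.19×10^-5 A

dE/dt = (V₀ω/d)·−sin(ωt) with ωt = 5.87574 rad: (16.0)(7.29×10^4)(0.3963)/(1.98×10^-3) = 2.335×10^8 V/(m·s).
I_d = ε₀ A dE/dt = (8.85×10^-12)(0.04449)(2.335×10^8) = 9.19×10^-5 A.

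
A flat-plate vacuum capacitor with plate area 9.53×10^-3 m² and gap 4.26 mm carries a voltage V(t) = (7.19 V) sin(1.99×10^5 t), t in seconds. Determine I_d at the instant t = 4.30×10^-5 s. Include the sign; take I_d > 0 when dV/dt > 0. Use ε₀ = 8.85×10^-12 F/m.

-1.83×10^-5 A

C = ε₀A/d = (8.85×10^-12)(9.53×10^-3)/(4.26×10^-3) = 1.980×10^-11 F. dV/dt = V₀ω·cos(ωt); at ωt = 8.557 rad this factor is -0.6465.
I_d = C dV/dt = (1.980×10^-11)(7.19)(1.99×10^5)(-0.6465) = -1.83×10^-5 A.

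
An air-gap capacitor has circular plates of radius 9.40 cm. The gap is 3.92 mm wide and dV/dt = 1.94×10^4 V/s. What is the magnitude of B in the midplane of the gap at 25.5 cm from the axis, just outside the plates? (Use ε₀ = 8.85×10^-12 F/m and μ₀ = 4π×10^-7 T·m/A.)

9.54×10^-13 T

With E = V/d, dE/dt = 4.949×10^6 V/(m·s) and πR² = 0.02776 m², giving I_d = ε₀ πR² dE/dt = 1.216×10^-6 A.
Outside the plates the loop encloses all of I_d, so B·2πr = μ₀ I_d and B = 9.54×10^-13 T.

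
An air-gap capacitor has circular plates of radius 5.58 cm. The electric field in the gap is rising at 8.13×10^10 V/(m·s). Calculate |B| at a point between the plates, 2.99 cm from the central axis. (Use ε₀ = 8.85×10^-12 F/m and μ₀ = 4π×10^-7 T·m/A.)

1.35×10^-8 T

I_d = ε₀ dΦ_E/dt = ε₀ πR² (dE/dt) = (8.85×10^-12)(9.782×10^-3)(8.13×10^10) = 7.038×10^-3 A through the full plate area.
For r < R the Ampère–Maxwell law gives B(2πr) = μ₀ I_d (r²/R²), so B = μ₀ I_d r/(2πR²) = (4π×10^-7)(7.038×10^-3)(0.0299)/(2π·0.0558²) = 1.35×10^-8 T.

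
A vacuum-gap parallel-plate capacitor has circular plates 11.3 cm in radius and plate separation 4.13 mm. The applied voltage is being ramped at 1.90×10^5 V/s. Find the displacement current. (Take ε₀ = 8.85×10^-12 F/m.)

1.63×10^-5 A

E = V/d so dE/dt = (dV/dt)/d = 4.600×10^7 V/(m·s), and I_d = ε₀ A dE/dt = (8.85×10^-12)(0.04011)(4.600×10^7) = 1.63×10^-5 A.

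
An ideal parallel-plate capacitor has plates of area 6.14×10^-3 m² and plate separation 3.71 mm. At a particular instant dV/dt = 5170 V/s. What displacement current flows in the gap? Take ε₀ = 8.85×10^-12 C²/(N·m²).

C = ε₀A/d = (8.85×10^-12)(6.14×10^-3)/(3.71×10^-3) = 1.465×10^-11 F.
I_d = C dV/dt = (1.465×10^-11)(5170) = 7.57×10^-8 A.

7.57×10^-8 A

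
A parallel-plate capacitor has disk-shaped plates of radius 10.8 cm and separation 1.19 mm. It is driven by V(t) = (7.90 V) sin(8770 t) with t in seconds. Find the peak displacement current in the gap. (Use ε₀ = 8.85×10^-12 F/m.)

1.89×10^-5 A

C = ε₀A/d = (8.85×10^-12)(0.03664)/(1.19×10^-3) = 2.725×10^-10 F; ω = 8770 rad/s.
I_d = C dV/dt, so |I_d|_max = C V₀ ω = (2.725×10^-10)(7.90)(8770) = 1.89×10^-5 A.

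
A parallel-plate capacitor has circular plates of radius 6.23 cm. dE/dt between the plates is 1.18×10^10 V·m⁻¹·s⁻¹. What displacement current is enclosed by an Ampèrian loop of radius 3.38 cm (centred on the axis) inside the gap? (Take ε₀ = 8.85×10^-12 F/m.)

Through the whole plate area (πR² = 0.01219 m²), I_d = ε₀ πR² dE/dt = 1.273×10^-3 A.
Through an area πr² the displacement current is I_d·(πr²/πR²) = I_d (r/R)² = 3.75×10^-4 A.

3.75×10^-4 A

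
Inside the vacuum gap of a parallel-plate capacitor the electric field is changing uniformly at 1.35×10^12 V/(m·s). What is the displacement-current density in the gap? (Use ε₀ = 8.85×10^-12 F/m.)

J_d = ε₀ dE/dt = (8.85×10^-12)(1.35×10^12) = 11.9 A/m².

11.9 A/m²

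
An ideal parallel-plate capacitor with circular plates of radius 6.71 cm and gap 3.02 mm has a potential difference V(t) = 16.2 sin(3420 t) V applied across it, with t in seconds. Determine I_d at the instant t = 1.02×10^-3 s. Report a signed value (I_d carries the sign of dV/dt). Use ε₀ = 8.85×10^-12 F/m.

C = ε₀A/d = (8.85×10^-12)(0.01414)/(3.02×10^-3) = 4.144×10^-11 F. dV/dt = V₀ω·cos(ωt); at ωt = 3.4884 rad this factor is -0.9405.
I_d = C dV/dt = (4.144×10^-11)(16.2)(3420)(-0.9405) = -2.16×10^-6 A.

-2.16×10^-6 A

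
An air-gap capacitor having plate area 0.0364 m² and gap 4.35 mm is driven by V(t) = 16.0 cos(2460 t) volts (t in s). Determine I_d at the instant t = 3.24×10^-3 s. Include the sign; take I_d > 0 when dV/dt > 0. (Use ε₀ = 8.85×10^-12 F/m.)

-2.90×10^-6 A

C = ε₀A/d = (8.85×10^-12)(0.0364)/(4.35×10^-3) = 7.406×10^-11 F. dV/dt = V₀ω·−sin(ωt); at ωt = 7.9704 rad this factor is -0.9932.
I_d = C dV/dt = (7.406×10^-11)(16.0)(2460)(-0.9932) = -2.90×10^-6 A.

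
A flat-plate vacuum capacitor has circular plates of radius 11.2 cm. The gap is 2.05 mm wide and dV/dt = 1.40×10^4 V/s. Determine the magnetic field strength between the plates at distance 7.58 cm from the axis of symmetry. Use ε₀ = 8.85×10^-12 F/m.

I_d = C dV/dt with C = ε₀πR²/d = 1.701×10^-10 F, so I_d = (1.701×10^-10)(1.40×10^4) = 2.381×10^-6 A.
For r < R the Ampère–Maxwell law gives B(2πr) = μ₀ I_d (r²/R²), so B = μ₀ I_d r/(2πR²) = (4π×10^-7)(2.381×10^-6)(0.0758)/(2π·0.112²) = 2.88×10^-12 T.

2.88×10^-12 T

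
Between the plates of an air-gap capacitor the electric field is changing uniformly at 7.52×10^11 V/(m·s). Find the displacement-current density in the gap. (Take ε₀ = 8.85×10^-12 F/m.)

The displacement-current density is ε₀ ∂E/∂t = (8.85×10^-12)(7.52×10^11) = 6.66 A/m².

6.66 A/m²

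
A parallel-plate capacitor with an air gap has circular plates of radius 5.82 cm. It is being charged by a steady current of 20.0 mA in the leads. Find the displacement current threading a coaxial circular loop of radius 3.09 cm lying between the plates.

Between the plates the displacement current equals the wire current: I_d = 20.0 mA = 0.0200 A.
The field is uniform, so I_d,enc = I_d (r/R)² = (0.0200)(3.09/5.82)² = 5.64×10^-3 A.

5.64×10^-3 A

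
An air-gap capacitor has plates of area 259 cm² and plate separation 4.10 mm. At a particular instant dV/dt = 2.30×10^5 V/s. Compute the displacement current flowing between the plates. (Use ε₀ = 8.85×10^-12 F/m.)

1.29×10^-5 A

E = V/d so dE/dt = (dV/dt)/d = 5.610×10^7 V/(m·s), and I_d = ε₀ A dE/dt = (8.85×10^-12)(0.0259)(5.610×10^7) = 1.29×10^-5 A.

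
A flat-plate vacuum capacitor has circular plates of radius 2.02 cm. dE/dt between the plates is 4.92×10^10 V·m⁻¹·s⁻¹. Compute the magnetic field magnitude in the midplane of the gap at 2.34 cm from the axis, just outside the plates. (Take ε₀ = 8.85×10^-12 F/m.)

I_d = ε₀ dΦ_E/dt = ε₀ πR² (dE/dt) = (8.85×10^-12)(1.282×10^-3)(4.92×10^10) = 5.582×10^-4 A through the full plate area.
Outside the plates the loop encloses all of I_d, so B·2πr = μ₀ I_d and B = 4.77×10^-9 T.

4.77×10^-9 T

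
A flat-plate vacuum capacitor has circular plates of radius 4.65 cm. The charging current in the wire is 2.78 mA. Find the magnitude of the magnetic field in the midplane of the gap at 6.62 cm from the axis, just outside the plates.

8.40×10^-9 T

Between the plates the displacement current equals the wire current: I_d = 2.78 mA = 2.78×10^-3 A.
Outside the plates the loop encloses all of I_d, so B·2πr = μ₀ I_d and B = 8.40×10^-9 T.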